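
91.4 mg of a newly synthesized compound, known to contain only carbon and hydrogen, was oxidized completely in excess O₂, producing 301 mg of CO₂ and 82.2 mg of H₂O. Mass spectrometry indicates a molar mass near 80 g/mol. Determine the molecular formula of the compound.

C6H8

mol C = 0.301 g CO₂ ÷ 44.009 g/mol = 0.006840 mol
mol H = 2 × 0.0822 g H₂O ÷ 18.015 g/mol = 0.009126 mol
Divide by the smallest (0.006840 mol): C 1.000, H 1.334
Multiplying each by 3 gives whole numbers: C 3.00, H 4.00
Empirical formula: C3H4
Empirical-formula mass = 40.06 g/mol; 80 ÷ 40.06 ≈ 2, so the molecular formula is C6H8.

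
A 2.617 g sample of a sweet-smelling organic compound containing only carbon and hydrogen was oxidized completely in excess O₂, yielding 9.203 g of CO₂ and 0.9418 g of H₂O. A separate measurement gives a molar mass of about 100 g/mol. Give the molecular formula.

C8H4

mol C = 9.203 g CO₂ ÷ 44.009 g/mol = 0.20912 mol
mol H = 2 × 0.9418 g H₂O ÷ 18.015 g/mol = 0.10456 mol
Divide by the smallest (0.10456 mol): C 2.000, H 1.000
Empirical formula: C2H
Empirical-formula mass = 25.03 g/mol; 100 ÷ 25.03 ≈ 4, so the molecular formula is C8H4.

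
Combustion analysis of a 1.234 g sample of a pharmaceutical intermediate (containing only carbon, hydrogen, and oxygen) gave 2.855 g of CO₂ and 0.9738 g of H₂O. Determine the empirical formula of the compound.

mol C = 2.855 g CO₂ ÷ 44.009 g/mol = 0.064873 mol
mol H = 2 × 0.9738 g H₂O ÷ 18.015 g/mol = 0.10811 mol
mass O = 1.234 − (0.77919 + 0.10897) = 0.34583 g → mol O = 0.34583 ÷ 15.999 = 0.021616 mol
Divide by the smallest (0.021616 mol): C 3.001, H 5.001, O 1.000

C3H5O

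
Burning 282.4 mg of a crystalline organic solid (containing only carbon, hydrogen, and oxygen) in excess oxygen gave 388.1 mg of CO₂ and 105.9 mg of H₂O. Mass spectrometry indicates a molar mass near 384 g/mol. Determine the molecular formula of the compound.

mol C = 0.3881 g CO₂ ÷ 44.009 g/mol = 0.0088187 mol
mol H = 2 × 0.1059 g H₂O ÷ 18.015 g/mol = 0.011757 mol
mass O = 0.2824 − (0.10592 + 0.011851) = 0.16463 g → mol O = 0.16463 ÷ 15.999 = 0.010290 mol
Divide by the smallest (0.0088187 mol): C 1.000, H 1.333, O 1.167
Multiplying each by 6 gives whole numbers: C 6.00, H 8.00, O 7.00
Empirical formula: C6H8O7
Empirical-formula mass = 192.12 g/mol; 384 ÷ 192.12 ≈ 2, so the molecular formula is C12H16O14.

C12H16O14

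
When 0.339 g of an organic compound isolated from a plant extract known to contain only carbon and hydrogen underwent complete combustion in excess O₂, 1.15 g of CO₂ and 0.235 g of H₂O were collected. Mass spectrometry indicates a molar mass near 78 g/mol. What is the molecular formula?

C6H6

mol C = 1.15 g CO₂ ÷ 44.009 g/mol = 0.02613 mol
mol H = 2 × 0.235 g H₂O ÷ 18.015 g/mol = 0.02609 mol
Divide by the smallest (0.02609 mol): C 1.002, H 1.000
Empirical formula: CH
Empirical-formula mass = 13.02 g/mol; 78 ÷ 13.02 ≈ 6, so the molecular formula is C6H6.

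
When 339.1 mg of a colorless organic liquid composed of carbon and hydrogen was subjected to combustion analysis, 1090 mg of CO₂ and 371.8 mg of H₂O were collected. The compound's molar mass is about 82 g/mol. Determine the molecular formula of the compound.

mol C = 1.090 g CO₂ ÷ 44.009 g/mol = 0.024768 mol
mol H = 2 × 0.3718 g H₂O ÷ 18.015 g/mol = 0.041277 mol
Divide by the smallest (0.024768 mol): C 1.000, H 1.667
Multiplying each by 3 gives whole numbers: C 3.00, H 5.00
Empirical formula: C3H5
Empirical-formula mass = 41.07 g/mol; 82 ÷ 41.07 ≈ 2, so the molecular formula is C6H10.

C6H10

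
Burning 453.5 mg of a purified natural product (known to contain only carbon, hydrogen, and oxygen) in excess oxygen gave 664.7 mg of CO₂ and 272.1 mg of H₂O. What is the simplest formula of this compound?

CH2O

mol C = 0.6647 g CO₂ ÷ 44.009 g/mol = 0.015104 mol
mol H = 2 × 0.2721 g H₂O ÷ 18.015 g/mol = 0.030208 mol
mass O = 0.4535 − (0.18141 + 0.030450) = 0.24164 g → mol O = 0.24164 ÷ 15.999 = 0.015103 mol
Divide by the smallest (0.015103 mol): C 1.000, H 2.000, O 1.000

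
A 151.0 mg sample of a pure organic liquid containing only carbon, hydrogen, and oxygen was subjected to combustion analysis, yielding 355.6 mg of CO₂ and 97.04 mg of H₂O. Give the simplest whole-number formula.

C3H4O

mol C = 0.3556 g CO₂ ÷ 44.009 g/mol = 0.0080802 mol
mol H = 2 × 0.09704 g H₂O ÷ 18.015 g/mol = 0.010773 mol
mass O = 0.1510 − (0.097051 + 0.010859) = 0.043090 g → mol O = 0.043090 ÷ 15.999 = 0.0026933 mol
Divide by the smallest (0.0026933 mol): C 3.000, H 4.000, O 1.000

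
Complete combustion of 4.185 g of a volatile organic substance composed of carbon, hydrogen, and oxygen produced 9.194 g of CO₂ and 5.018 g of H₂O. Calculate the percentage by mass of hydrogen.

mol C = 9.194 g CO₂ ÷ 44.009 g/mol = 0.20891 mol
mol H = 2 × 5.018 g H₂O ÷ 18.015 g/mol = 0.55709 mol
mass O = 4.185 − (2.5092 + 0.56155) = 1.1142 g → mol O = 1.1142 ÷ 15.999 = 0.069643 mol
mass % H = 0.56155 g ÷ 4.185 g × 100%

13.42%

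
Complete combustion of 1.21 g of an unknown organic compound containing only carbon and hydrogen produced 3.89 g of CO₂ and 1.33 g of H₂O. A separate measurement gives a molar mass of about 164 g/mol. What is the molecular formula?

C12H20

mol C = 3.89 g CO₂ ÷ 44.009 g/mol = 0.08839 mol
mol H = 2 × 1.33 g H₂O ÷ 18.015 g/mol = 0.1477 mol
Divide by the smallest (0.08839 mol): C 1.000, H 1.670
Multiplying each by 3 gives whole numbers: C 3.00, H 5.01
Empirical formula: C3H5
Empirical-formula mass = 41.07 g/mol; 164 ÷ 41.07 ≈ 4, so the molecular formula is C12H20.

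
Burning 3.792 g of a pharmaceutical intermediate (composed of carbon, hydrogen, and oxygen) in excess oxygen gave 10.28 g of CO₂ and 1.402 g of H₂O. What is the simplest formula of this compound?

C9H6O2

mol C = 10.28 g CO₂ ÷ 44.009 g/mol = 0.23359 mol
mol H = 2 × 1.402 g H₂O ÷ 18.015 g/mol = 0.15565 mol
mass O = 3.792 − (2.8056 + 0.15689) = 0.82947 g → mol O = 0.82947 ÷ 15.999 = 0.051845 mol
Divide by the smallest (0.051845 mol): C 4.505, H 3.002, O 1.000
Multiplying each by 2 gives whole numbers: C 9.01, H 6.00, O 2.00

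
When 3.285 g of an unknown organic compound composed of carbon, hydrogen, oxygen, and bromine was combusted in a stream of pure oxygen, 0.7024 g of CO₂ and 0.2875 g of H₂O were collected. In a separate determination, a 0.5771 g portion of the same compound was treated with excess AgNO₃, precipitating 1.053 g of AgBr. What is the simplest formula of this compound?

CH2Br2O2

mol C = 0.7024 g CO₂ ÷ 44.009 g/mol = 0.015960 mol
mol H = 2 × 0.2875 g H₂O ÷ 18.015 g/mol = 0.031918 mol
From the AgBr data: mol Br per gram of compound = (1.053 ÷ 187.772) ÷ 0.5771 = 0.0097173 mol/g, so in the 3.285 g combustion sample mol Br = 0.031921 mol
mass O = 3.285 − (0.19170 + 0.032173 + 2.5506) = 0.51048 g → mol O = 0.51048 ÷ 15.999 = 0.031907 mol
Divide by the smallest (0.015960 mol): C 1.000, H 2.000, Br 2.000, O 1.999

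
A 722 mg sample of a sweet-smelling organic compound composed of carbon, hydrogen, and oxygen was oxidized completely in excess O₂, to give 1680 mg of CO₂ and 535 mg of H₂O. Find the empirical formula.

mol C = 1.68 g CO₂ ÷ 44.009 g/mol = 0.03817 mol
mol H = 2 × 0.535 g H₂O ÷ 18.015 g/mol = 0.05939 mol
mass O = 0.722 − (0.4585 + 0.05987) = 0.2036 g → mol O = 0.2036 ÷ 15.999 = 0.01273 mol
Divide by the smallest (0.01273 mol): C 2.999, H 4.667, O 1.000
Multiplying each by 3 gives whole numbers: C 9.00, H 14.00, O 3.00

C9H14O3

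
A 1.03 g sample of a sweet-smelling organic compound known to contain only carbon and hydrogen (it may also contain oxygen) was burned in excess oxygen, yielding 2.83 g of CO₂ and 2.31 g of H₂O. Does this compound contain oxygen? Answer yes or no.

no

mol C = 2.83 g CO₂ ÷ 44.009 g/mol = 0.06431 mol
mol H = 2 × 2.31 g H₂O ÷ 18.015 g/mol = 0.2565 mol
C and H together account for 1.031 g — essentially the entire 1.03 g sample — so the compound contains no oxygen.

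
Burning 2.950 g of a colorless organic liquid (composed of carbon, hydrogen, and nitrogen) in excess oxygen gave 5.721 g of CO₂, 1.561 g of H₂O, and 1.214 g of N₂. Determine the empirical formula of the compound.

mol C = 5.721 g CO₂ ÷ 44.009 g/mol = 0.13000 mol
mol H = 2 × 1.561 g H₂O ÷ 18.015 g/mol = 0.17330 mol
mol N = 2 × 1.214 g N₂ ÷ 28.014 g/mol = 0.086671 mol
Divide by the smallest (0.086671 mol): C 1.500, H 2.000, N 1.000
Multiplying each by 2 gives whole numbers: C 3.00, H 4.00, N 2.00

C3H4N2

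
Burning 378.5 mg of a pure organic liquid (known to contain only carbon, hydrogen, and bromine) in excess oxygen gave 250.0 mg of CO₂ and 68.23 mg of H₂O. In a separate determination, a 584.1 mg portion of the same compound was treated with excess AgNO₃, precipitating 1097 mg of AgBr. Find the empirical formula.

mol C = 0.2500 g CO₂ ÷ 44.009 g/mol = 0.0056807 mol
mol H = 2 × 0.06823 g H₂O ÷ 18.015 g/mol = 0.0075748 mol
From the AgBr data: mol Br per gram of compound = (1.097 ÷ 187.772) ÷ 0.5841 = 0.010002 mol/g, so in the 0.3785 g combustion sample mol Br = 0.0037858 mol
Divide by the smallest (0.0037858 mol): C 1.501, H 2.001, Br 1.000
Multiplying each by 2 gives whole numbers: C 3.00, H 4.00, Br 2.00

C3H4Br2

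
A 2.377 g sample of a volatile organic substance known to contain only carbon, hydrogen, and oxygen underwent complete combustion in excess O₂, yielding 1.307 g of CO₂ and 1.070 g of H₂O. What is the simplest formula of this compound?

mol C = 1.307 g CO₂ ÷ 44.009 g/mol = 0.029698 mol
mol H = 2 × 1.070 g H₂O ÷ 18.015 g/mol = 0.11879 mol
mass O = 2.377 − (0.35671 + 0.11974) = 1.9006 g → mol O = 1.9006 ÷ 15.999 = 0.11879 mol
Divide by the smallest (0.029698 mol): C 1.000, H 4.000, O 4.000

CH4O4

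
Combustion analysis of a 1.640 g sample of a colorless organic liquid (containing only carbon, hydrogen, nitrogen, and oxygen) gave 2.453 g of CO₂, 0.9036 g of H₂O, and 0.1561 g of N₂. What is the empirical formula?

mol C = 2.453 g CO₂ ÷ 44.009 g/mol = 0.055739 mol
mol H = 2 × 0.9036 g H₂O ÷ 18.015 g/mol = 0.10032 mol
mol N = 2 × 0.1561 g N₂ ÷ 28.014 g/mol = 0.011144 mol
mass O = 1.640 − (0.66948 + 0.10112 + 0.15610) = 0.71330 g → mol O = 0.71330 ÷ 15.999 = 0.044584 mol
Divide by the smallest (0.011144 mol): C 5.001, H 9.001, N 1.000, O 4.001

C5H9NO4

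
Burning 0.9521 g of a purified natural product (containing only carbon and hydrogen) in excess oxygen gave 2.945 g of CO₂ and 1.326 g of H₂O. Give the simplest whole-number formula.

C5H11

mol C = 2.945 g CO₂ ÷ 44.009 g/mol = 0.066918 mol
mol H = 2 × 1.326 g H₂O ÷ 18.015 g/mol = 0.14721 mol
Divide by the smallest (0.066918 mol): C 1.000, H 2.200
Multiplying each by 5 gives whole numbers: C 5.00, H 11.00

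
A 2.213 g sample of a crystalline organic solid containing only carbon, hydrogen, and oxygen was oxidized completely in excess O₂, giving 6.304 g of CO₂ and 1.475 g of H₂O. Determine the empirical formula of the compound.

mol C = 6.304 g CO₂ ÷ 44.009 g/mol = 0.14324 mol
mol H = 2 × 1.475 g H₂O ÷ 18.015 g/mol = 0.16375 mol
mass O = 2.213 − (1.7205 + 0.16506) = 0.32744 g → mol O = 0.32744 ÷ 15.999 = 0.020466 mol
Divide by the smallest (0.020466 mol): C 6.999, H 8.001, O 1.000

C7H8O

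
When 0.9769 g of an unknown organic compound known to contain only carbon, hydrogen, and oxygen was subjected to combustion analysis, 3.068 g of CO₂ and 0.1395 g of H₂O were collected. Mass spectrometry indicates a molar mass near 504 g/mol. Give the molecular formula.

C36H8O4

mol C = 3.068 g CO₂ ÷ 44.009 g/mol = 0.069713 mol
mol H = 2 × 0.1395 g H₂O ÷ 18.015 g/mol = 0.015487 mol
mass O = 0.9769 − (0.83732 + 0.015611) = 0.12397 g → mol O = 0.12397 ÷ 15.999 = 0.0077484 mol
Divide by the smallest (0.0077484 mol): C 8.997, H 1.999, O 1.000
Empirical formula: C9H2O
Empirical-formula mass = 126.11 g/mol; 504 ÷ 126.11 ≈ 4, so the molecular formula is C36H8O4.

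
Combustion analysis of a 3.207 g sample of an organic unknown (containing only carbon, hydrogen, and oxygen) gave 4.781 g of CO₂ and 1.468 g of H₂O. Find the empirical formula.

C2H3O2

mol C = 4.781 g CO₂ ÷ 44.009 g/mol = 0.10864 mol
mol H = 2 × 1.468 g H₂O ÷ 18.015 g/mol = 0.16298 mol
mass O = 3.207 − (1.3048 + 0.16428) = 1.7379 g → mol O = 1.7379 ÷ 15.999 = 0.10862 mol
Divide by the smallest (0.10862 mol): C 1.000, H 1.500, O 1.000
Multiplying each by 2 gives whole numbers: C 2.00, H 3.00, O 2.00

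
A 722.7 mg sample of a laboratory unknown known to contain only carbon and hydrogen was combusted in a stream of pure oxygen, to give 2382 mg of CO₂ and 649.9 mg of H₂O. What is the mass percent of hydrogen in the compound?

mol C = 2.382 g CO₂ ÷ 44.009 g/mol = 0.054125 mol
mol H = 2 × 0.6499 g H₂O ÷ 18.015 g/mol = 0.072151 mol
mass % H = 0.072728 g ÷ 0.7227 g × 100%

10.06%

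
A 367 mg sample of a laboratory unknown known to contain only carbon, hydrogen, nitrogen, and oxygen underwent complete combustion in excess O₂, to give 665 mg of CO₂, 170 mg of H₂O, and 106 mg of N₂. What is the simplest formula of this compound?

mol C = 0.665 g CO₂ ÷ 44.009 g/mol = 0.01511 mol
mol H = 2 × 0.170 g H₂O ÷ 18.015 g/mol = 0.01887 mol
mol N = 2 × 0.106 g N₂ ÷ 28.014 g/mol = 0.007568 mol
mass O = 0.367 − (0.1815 + 0.01902 + 0.1060) = 0.06048 g → mol O = 0.06048 ÷ 15.999 = 0.003780 mol
Divide by the smallest (0.003780 mol): C 3.997, H 4.992, N 2.002, O 1.000

C4H5N2O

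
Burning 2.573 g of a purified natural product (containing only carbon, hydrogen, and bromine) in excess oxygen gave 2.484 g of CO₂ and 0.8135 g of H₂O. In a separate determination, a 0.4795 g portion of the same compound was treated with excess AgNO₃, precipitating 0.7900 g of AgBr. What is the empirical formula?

C5H8Br2

mol C = 2.484 g CO₂ ÷ 44.009 g/mol = 0.056443 mol
mol H = 2 × 0.8135 g H₂O ÷ 18.015 g/mol = 0.090314 mol
From the AgBr data: mol Br per gram of compound = (0.7900 ÷ 187.772) ÷ 0.4795 = 0.0087742 mol/g, so in the 2.573 g combustion sample mol Br = 0.022576 mol
Divide by the smallest (0.022576 mol): C 2.500, H 4.000, Br 1.000
Multiplying each by 2 gives whole numbers: C 5.00, H 8.00, Br 2.00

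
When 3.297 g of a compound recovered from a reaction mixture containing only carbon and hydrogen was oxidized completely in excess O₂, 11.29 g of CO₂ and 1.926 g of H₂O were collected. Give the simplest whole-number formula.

C6H5

mol C = 11.29 g CO₂ ÷ 44.009 g/mol = 0.25654 mol
mol H = 2 × 1.926 g H₂O ÷ 18.015 g/mol = 0.21382 mol
Divide by the smallest (0.21382 mol): C 1.200, H 1.000
Multiplying each by 5 gives whole numbers: C 6.00, H 5.00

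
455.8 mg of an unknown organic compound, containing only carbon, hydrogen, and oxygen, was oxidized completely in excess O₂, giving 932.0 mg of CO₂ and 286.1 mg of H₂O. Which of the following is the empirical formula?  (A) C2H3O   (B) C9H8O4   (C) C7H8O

mol C = 0.9320 g CO₂ ÷ 44.009 g/mol = 0.021177 mol
mol H = 2 × 0.2861 g H₂O ÷ 18.015 g/mol = 0.031762 mol
mass O = 0.4558 − (0.25436 + 0.032017) = 0.16942 g → mol O = 0.16942 ÷ 15.999 = 0.010589 mol
Divide by the smallest (0.010589 mol): C 2.000, H 2.999, O 1.000

(A) C2H3O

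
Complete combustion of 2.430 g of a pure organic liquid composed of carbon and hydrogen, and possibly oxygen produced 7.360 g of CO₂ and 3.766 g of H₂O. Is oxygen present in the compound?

no

mol C = 7.360 g CO₂ ÷ 44.009 g/mol = 0.16724 mol
mol H = 2 × 3.766 g H₂O ÷ 18.015 g/mol = 0.41810 mol
C and H together account for 2.4301 g — essentially the entire 2.430 g sample — so the compound contains no oxygen.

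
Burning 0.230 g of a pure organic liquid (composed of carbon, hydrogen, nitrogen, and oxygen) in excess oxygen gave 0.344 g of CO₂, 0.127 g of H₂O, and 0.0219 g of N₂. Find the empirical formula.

mol C = 0.344 g CO₂ ÷ 44.009 g/mol = 0.007817 mol
mol H = 2 × 0.127 g H₂O ÷ 18.015 g/mol = 0.01410 mol
mol N = 2 × 0.0219 g N₂ ÷ 28.014 g/mol = 0.001564 mol
mass O = 0.230 − (0.09388 + 0.01421 + 0.02190) = 0.1000 g → mol O = 0.1000 ÷ 15.999 = 0.006251 mol
Divide by the smallest (0.001564 mol): C 4.999, H 9.018, N 1.000, O 3.998

C5H9NO4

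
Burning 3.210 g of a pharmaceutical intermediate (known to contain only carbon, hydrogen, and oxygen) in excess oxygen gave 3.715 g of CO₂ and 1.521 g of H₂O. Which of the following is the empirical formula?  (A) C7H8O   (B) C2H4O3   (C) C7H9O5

(B) C2H4O3

mol C = 3.715 g CO₂ ÷ 44.009 g/mol = 0.084415 mol
mol H = 2 × 1.521 g H₂O ÷ 18.015 g/mol = 0.16886 mol
mass O = 3.210 − (1.0139 + 0.17021) = 2.0259 g → mol O = 2.0259 ÷ 15.999 = 0.12663 mol
Divide by the smallest (0.084415 mol): C 1.000, H 2.000, O 1.500
Multiplying each by 2 gives whole numbers: C 2.00, H 4.00, O 3.00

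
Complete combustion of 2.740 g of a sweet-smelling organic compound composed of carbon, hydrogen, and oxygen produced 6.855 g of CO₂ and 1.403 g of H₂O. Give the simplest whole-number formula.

mol C = 6.855 g CO₂ ÷ 44.009 g/mol = 0.15576 mol
mol H = 2 × 1.403 g H₂O ÷ 18.015 g/mol = 0.15576 mol
mass O = 2.740 − (1.8709 + 0.15701) = 0.71212 g → mol O = 0.71212 ÷ 15.999 = 0.044510 mol
Divide by the smallest (0.044510 mol): C 3.500, H 3.499, O 1.000
Multiplying each by 2 gives whole numbers: C 7.00, H 7.00, O 2.00

C7H7O2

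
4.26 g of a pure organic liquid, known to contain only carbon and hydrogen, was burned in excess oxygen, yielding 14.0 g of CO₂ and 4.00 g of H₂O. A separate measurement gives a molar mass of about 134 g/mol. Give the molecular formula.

C10H14

mol C = 14.0 g CO₂ ÷ 44.009 g/mol = 0.3181 mol
mol H = 2 × 4.00 g H₂O ÷ 18.015 g/mol = 0.4441 mol
Divide by the smallest (0.3181 mol): C 1.000, H 1.396
Multiplying each by 5 gives whole numbers: C 5.00, H 6.98
Empirical formula: C5H7
Empirical-formula mass = 67.11 g/mol; 134 ÷ 67.11 ≈ 2, so the molecular formula is C10H14.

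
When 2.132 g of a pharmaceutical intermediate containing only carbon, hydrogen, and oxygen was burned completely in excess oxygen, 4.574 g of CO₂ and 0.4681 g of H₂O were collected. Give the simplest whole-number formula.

C2HO

mol C = 4.574 g CO₂ ÷ 44.009 g/mol = 0.10393 mol
mol H = 2 × 0.4681 g H₂O ÷ 18.015 g/mol = 0.051968 mol
mass O = 2.132 − (1.2483 + 0.052384) = 0.83127 g → mol O = 0.83127 ÷ 15.999 = 0.051958 mol
Divide by the smallest (0.051958 mol): C 2.000, H 1.000, O 1.000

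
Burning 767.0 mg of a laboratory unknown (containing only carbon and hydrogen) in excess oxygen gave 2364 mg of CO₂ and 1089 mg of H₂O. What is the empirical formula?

mol C = 2.364 g CO₂ ÷ 44.009 g/mol = 0.053716 mol
mol H = 2 × 1.089 g H₂O ÷ 18.015 g/mol = 0.12090 mol
Divide by the smallest (0.053716 mol): C 1.000, H 2.251
Multiplying each by 4 gives whole numbers: C 4.00, H 9.00

C4H9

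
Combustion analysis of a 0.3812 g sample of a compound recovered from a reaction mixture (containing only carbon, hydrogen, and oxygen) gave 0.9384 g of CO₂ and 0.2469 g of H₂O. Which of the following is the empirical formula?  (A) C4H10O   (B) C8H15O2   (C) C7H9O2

mol C = 0.9384 g CO₂ ÷ 44.009 g/mol = 0.021323 mol
mol H = 2 × 0.2469 g H₂O ÷ 18.015 g/mol = 0.027410 mol
mass O = 0.3812 − (0.25611 + 0.027630) = 0.097461 g → mol O = 0.097461 ÷ 15.999 = 0.0060917 mol
Divide by the smallest (0.0060917 mol): C 3.500, H 4.500, O 1.000
Multiplying each by 2 gives whole numbers: C 7.00, H 9.00, O 2.00

(C) C7H9O2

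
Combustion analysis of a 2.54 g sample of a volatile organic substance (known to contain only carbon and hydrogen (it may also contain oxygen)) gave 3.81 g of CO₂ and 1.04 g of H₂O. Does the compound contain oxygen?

mol C = 3.81 g CO₂ ÷ 44.009 g/mol = 0.08657 mol
mol H = 2 × 1.04 g H₂O ÷ 18.015 g/mol = 0.1155 mol
C and H account for only 1.156 g of the 2.54 g sample; the remaining 1.384 g must be oxygen.

yes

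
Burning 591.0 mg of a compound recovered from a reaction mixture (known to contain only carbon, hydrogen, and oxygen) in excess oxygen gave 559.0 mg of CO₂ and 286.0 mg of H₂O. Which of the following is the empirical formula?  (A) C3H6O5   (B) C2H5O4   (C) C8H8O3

(B) C2H5O4

mol C = 0.5590 g CO₂ ÷ 44.009 g/mol = 0.012702 mol
mol H = 2 × 0.2860 g H₂O ÷ 18.015 g/mol = 0.031751 mol
mass O = 0.5910 − (0.15256 + 0.032005) = 0.40643 g → mol O = 0.40643 ÷ 15.999 = 0.025404 mol
Divide by the smallest (0.012702 mol): C 1.000, H 2.500, O 2.000
Multiplying each by 2 gives whole numbers: C 2.00, H 5.00, O 4.00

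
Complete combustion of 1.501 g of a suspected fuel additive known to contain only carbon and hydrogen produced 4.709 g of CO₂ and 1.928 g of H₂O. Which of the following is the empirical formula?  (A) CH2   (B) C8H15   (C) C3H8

(A) CH2

mol C = 4.709 g CO₂ ÷ 44.009 g/mol = 0.10700 mol
mol H = 2 × 1.928 g H₂O ÷ 18.015 g/mol = 0.21404 mol
Divide by the smallest (0.10700 mol): C 1.000, H 2.000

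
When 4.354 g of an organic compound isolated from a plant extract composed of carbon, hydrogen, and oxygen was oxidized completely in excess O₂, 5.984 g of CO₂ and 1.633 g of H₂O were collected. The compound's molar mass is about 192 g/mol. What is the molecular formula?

mol C = 5.984 g CO₂ ÷ 44.009 g/mol = 0.13597 mol
mol H = 2 × 1.633 g H₂O ÷ 18.015 g/mol = 0.18129 mol
mass O = 4.354 − (1.6332 + 0.18274) = 2.5381 g → mol O = 2.5381 ÷ 15.999 = 0.15864 mol
Divide by the smallest (0.13597 mol): C 1.000, H 1.333, O 1.167
Multiplying each by 6 gives whole numbers: C 6.00, H 8.00, O 7.00
Empirical formula: C6H8O7
Empirical-formula mass = 192.12 g/mol; 192 ÷ 192.12 ≈ 1, so the molecular formula is C6H8O7.

C6H8O7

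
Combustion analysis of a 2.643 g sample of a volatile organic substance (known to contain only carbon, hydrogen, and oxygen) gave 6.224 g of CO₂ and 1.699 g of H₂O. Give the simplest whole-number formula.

C3H4O

mol C = 6.224 g CO₂ ÷ 44.009 g/mol = 0.14143 mol
mol H = 2 × 1.699 g H₂O ÷ 18.015 g/mol = 0.18862 mol
mass O = 2.643 − (1.6987 + 0.19013) = 0.75421 g → mol O = 0.75421 ÷ 15.999 = 0.047141 mol
Divide by the smallest (0.047141 mol): C 3.000, H 4.001, O 1.000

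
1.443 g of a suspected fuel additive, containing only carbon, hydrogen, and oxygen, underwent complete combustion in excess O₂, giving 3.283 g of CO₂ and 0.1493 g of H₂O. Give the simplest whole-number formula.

mol C = 3.283 g CO₂ ÷ 44.009 g/mol = 0.074598 mol
mol H = 2 × 0.1493 g H₂O ÷ 18.015 g/mol = 0.016575 mol
mass O = 1.443 − (0.89600 + 0.016708) = 0.53029 g → mol O = 0.53029 ÷ 15.999 = 0.033145 mol
Divide by the smallest (0.016575 mol): C 4.501, H 1.000, O 2.000
Multiplying each by 2 gives whole numbers: C 9.00, H 2.00, O 4.00

C9H2O4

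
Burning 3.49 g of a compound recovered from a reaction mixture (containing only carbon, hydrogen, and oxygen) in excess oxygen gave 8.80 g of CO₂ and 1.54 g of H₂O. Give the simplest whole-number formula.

C7H6O2

mol C = 8.80 g CO₂ ÷ 44.009 g/mol = 0.2000 mol
mol H = 2 × 1.54 g H₂O ÷ 18.015 g/mol = 0.1710 mol
mass O = 3.49 − (2.402 + 0.1723) = 0.9160 g → mol O = 0.9160 ÷ 15.999 = 0.05725 mol
Divide by the smallest (0.05725 mol): C 3.493, H 2.986, O 1.000
Multiplying each by 2 gives whole numbers: C 6.99, H 5.97, O 2.00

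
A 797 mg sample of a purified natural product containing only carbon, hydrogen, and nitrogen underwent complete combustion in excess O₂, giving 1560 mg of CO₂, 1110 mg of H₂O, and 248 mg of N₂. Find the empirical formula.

C2H7N

mol C = 1.56 g CO₂ ÷ 44.009 g/mol = 0.03545 mol
mol H = 2 × 1.11 g H₂O ÷ 18.015 g/mol = 0.1232 mol
mol N = 2 × 0.248 g N₂ ÷ 28.014 g/mol = 0.01771 mol
Divide by the smallest (0.01771 mol): C 2.002, H 6.960, N 1.000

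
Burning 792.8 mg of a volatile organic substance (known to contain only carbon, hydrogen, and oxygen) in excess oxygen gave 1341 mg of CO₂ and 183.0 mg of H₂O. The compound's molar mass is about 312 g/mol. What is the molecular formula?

mol C = 1.341 g CO₂ ÷ 44.009 g/mol = 0.030471 mol
mol H = 2 × 0.1830 g H₂O ÷ 18.015 g/mol = 0.020316 mol
mass O = 0.7928 − (0.36599 + 0.020479) = 0.40633 g → mol O = 0.40633 ÷ 15.999 = 0.025397 mol
Divide by the smallest (0.020316 mol): C 1.500, H 1.000, O 1.250
Multiplying each by 4 gives whole numbers: C 6.00, H 4.00, O 5.00
Empirical formula: C6H4O5
Empirical-formula mass = 156.09 g/mol; 312 ÷ 156.09 ≈ 2, so the molecular formula is C12H8O10.

C12H8O10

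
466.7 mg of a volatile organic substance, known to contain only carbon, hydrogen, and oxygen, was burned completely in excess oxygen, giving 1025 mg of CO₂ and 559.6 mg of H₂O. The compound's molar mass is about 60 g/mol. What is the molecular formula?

mol C = 1.025 g CO₂ ÷ 44.009 g/mol = 0.023291 mol
mol H = 2 × 0.5596 g H₂O ÷ 18.015 g/mol = 0.062126 mol
mass O = 0.4667 − (0.27974 + 0.062623) = 0.12433 g → mol O = 0.12433 ÷ 15.999 = 0.0077713 mol
Divide by the smallest (0.0077713 mol): C 2.997, H 7.994, O 1.000
Empirical formula: C3H8O
Empirical-formula mass = 60.10 g/mol; 60 ÷ 60.10 ≈ 1, so the molecular formula is C3H8O.

C3H8O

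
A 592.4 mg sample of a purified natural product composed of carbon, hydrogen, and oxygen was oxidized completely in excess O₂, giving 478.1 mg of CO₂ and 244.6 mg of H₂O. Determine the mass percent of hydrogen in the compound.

mol C = 0.4781 g CO₂ ÷ 44.009 g/mol = 0.010864 mol
mol H = 2 × 0.2446 g H₂O ÷ 18.015 g/mol = 0.027155 mol
mass O = 0.5924 − (0.13048 + 0.027372) = 0.43454 g → mol O = 0.43454 ÷ 15.999 = 0.027161 mol
mass % H = 0.027372 g ÷ 0.5924 g × 100%

4.62%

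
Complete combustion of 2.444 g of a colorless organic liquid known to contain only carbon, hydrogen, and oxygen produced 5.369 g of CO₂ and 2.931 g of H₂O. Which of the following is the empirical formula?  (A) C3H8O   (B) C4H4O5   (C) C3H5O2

mol C = 5.369 g CO₂ ÷ 44.009 g/mol = 0.12200 mol
mol H = 2 × 2.931 g H₂O ÷ 18.015 g/mol = 0.32540 mol
mass O = 2.444 − (1.4653 + 0.32800) = 0.65069 g → mol O = 0.65069 ÷ 15.999 = 0.040670 mol
Divide by the smallest (0.040670 mol): C 3.000, H 8.001, O 1.000

(A) C3H8O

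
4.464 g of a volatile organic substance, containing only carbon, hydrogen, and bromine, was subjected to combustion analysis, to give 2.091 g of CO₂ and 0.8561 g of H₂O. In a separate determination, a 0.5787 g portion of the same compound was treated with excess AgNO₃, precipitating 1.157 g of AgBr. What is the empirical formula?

mol C = 2.091 g CO₂ ÷ 44.009 g/mol = 0.047513 mol
mol H = 2 × 0.8561 g H₂O ÷ 18.015 g/mol = 0.095043 mol
From the AgBr data: mol Br per gram of compound = (1.157 ÷ 187.772) ÷ 0.5787 = 0.010648 mol/g, so in the 4.464 g combustion sample mol Br = 0.047531 mol
Divide by the smallest (0.047513 mol): C 1.000, H 2.000, Br 1.000

CH2Br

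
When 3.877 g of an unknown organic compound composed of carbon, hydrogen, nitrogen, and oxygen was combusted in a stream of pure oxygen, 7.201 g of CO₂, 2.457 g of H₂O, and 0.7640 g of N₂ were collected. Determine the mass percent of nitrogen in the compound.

19.71%

mol C = 7.201 g CO₂ ÷ 44.009 g/mol = 0.16363 mol
mol H = 2 × 2.457 g H₂O ÷ 18.015 g/mol = 0.27277 mol
mol N = 2 × 0.7640 g N₂ ÷ 28.014 g/mol = 0.054544 mol
mass O = 3.877 − (1.9653 + 0.27495 + 0.76400) = 0.87274 g → mol O = 0.87274 ÷ 15.999 = 0.054550 mol
mass % N = 0.76400 g ÷ 3.877 g × 100%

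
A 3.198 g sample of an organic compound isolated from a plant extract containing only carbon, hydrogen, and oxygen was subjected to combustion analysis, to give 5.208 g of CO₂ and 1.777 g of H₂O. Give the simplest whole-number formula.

mol C = 5.208 g CO₂ ÷ 44.009 g/mol = 0.11834 mol
mol H = 2 × 1.777 g H₂O ÷ 18.015 g/mol = 0.19728 mol
mass O = 3.198 − (1.4214 + 0.19886) = 1.5778 g → mol O = 1.5778 ÷ 15.999 = 0.098617 mol
Divide by the smallest (0.098617 mol): C 1.200, H 2.000, O 1.000
Multiplying each by 5 gives whole numbers: C 6.00, H 10.00, O 5.00

C6H10O5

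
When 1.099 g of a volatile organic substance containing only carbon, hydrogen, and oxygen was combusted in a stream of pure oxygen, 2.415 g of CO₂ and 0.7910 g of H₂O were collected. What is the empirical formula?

mol C = 2.415 g CO₂ ÷ 44.009 g/mol = 0.054875 mol
mol H = 2 × 0.7910 g H₂O ÷ 18.015 g/mol = 0.087816 mol
mass O = 1.099 − (0.65911 + 0.088518) = 0.35138 g → mol O = 0.35138 ÷ 15.999 = 0.021962 mol
Divide by the smallest (0.021962 mol): C 2.499, H 3.998, O 1.000
Multiplying each by 2 gives whole numbers: C 5.00, H 8.00, O 2.00

C5H8O2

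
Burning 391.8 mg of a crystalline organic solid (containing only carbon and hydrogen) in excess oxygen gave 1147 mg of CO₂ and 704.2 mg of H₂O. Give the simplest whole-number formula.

mol C = 1.147 g CO₂ ÷ 44.009 g/mol = 0.026063 mol
mol H = 2 × 0.7042 g H₂O ÷ 18.015 g/mol = 0.078179 mol
Divide by the smallest (0.026063 mol): C 1.000, H 3.000

CH3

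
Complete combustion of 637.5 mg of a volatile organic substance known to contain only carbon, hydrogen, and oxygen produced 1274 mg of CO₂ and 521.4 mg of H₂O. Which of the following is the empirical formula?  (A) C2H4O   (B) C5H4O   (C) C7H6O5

(A) C2H4O

mol C = 1.274 g CO₂ ÷ 44.009 g/mol = 0.028949 mol
mol H = 2 × 0.5214 g H₂O ÷ 18.015 g/mol = 0.057885 mol
mass O = 0.6375 − (0.34770 + 0.058348) = 0.23145 g → mol O = 0.23145 ÷ 15.999 = 0.014467 mol
Divide by the smallest (0.014467 mol): C 2.001, H 4.001, O 1.000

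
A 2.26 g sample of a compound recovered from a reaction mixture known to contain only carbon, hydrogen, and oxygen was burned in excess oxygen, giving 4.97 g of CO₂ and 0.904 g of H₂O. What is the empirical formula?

C9H8O4

mol C = 4.97 g CO₂ ÷ 44.009 g/mol = 0.1129 mol
mol H = 2 × 0.904 g H₂O ÷ 18.015 g/mol = 0.1004 mol
mass O = 2.26 − (1.356 + 0.1012) = 0.8024 g → mol O = 0.8024 ÷ 15.999 = 0.05015 mol
Divide by the smallest (0.05015 mol): C 2.252, H 2.001, O 1.000
Multiplying each by 4 gives whole numbers: C 9.01, H 8.00, O 4.00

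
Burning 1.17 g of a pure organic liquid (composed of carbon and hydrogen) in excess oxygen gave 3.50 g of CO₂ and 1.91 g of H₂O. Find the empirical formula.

C3H8

mol C = 3.50 g CO₂ ÷ 44.009 g/mol = 0.07953 mol
mol H = 2 × 1.91 g H₂O ÷ 18.015 g/mol = 0.2120 mol
Divide by the smallest (0.07953 mol): C 1.000, H 2.666
Multiplying each by 3 gives whole numbers: C 3.00, H 8.00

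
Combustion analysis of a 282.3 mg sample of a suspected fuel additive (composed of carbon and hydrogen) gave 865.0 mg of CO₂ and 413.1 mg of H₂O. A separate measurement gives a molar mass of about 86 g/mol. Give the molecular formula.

C6H14

mol C = 0.8650 g CO₂ ÷ 44.009 g/mol = 0.019655 mol
mol H = 2 × 0.4131 g H₂O ÷ 18.015 g/mol = 0.045862 mol
Divide by the smallest (0.019655 mol): C 1.000, H 2.333
Multiplying each by 3 gives whole numbers: C 3.00, H 7.00
Empirical formula: C3H7
Empirical-formula mass = 43.09 g/mol; 86 ÷ 43.09 ≈ 2, so the molecular formula is C6H14.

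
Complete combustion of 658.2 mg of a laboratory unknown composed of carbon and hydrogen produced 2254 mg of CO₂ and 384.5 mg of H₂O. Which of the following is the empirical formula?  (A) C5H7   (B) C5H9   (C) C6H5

mol C = 2.254 g CO₂ ÷ 44.009 g/mol = 0.051217 mol
mol H = 2 × 0.3845 g H₂O ÷ 18.015 g/mol = 0.042687 mol
Divide by the smallest (0.042687 mol): C 1.200, H 1.000
Multiplying each by 5 gives whole numbers: C 6.00, H 5.00

(C) C6H5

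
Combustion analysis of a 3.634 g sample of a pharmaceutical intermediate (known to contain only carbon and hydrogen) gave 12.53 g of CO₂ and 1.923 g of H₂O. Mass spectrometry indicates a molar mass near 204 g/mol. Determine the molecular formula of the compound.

C16H12

mol C = 12.53 g CO₂ ÷ 44.009 g/mol = 0.28471 mol
mol H = 2 × 1.923 g H₂O ÷ 18.015 g/mol = 0.21349 mol
Divide by the smallest (0.21349 mol): C 1.334, H 1.000
Multiplying each by 3 gives whole numbers: C 4.00, H 3.00
Empirical formula: C4H3
Empirical-formula mass = 51.07 g/mol; 204 ÷ 51.07 ≈ 4, so the molecular formula is C16H12.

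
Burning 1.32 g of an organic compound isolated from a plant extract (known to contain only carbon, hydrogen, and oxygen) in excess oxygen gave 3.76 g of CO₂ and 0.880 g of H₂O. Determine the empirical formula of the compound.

mol C = 3.76 g CO₂ ÷ 44.009 g/mol = 0.08544 mol
mol H = 2 × 0.880 g H₂O ÷ 18.015 g/mol = 0.09770 mol
mass O = 1.32 − (1.026 + 0.09848) = 0.1953 g → mol O = 0.1953 ÷ 15.999 = 0.01221 mol
Divide by the smallest (0.01221 mol): C 6.998, H 8.002, O 1.000

C7H8O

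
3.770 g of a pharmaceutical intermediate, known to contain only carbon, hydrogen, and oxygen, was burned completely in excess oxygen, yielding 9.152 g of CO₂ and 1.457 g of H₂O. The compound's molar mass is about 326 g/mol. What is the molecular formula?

mol C = 9.152 g CO₂ ÷ 44.009 g/mol = 0.20796 mol
mol H = 2 × 1.457 g H₂O ÷ 18.015 g/mol = 0.16175 mol
mass O = 3.770 − (2.4978 + 0.16305) = 1.1092 g → mol O = 1.1092 ÷ 15.999 = 0.069328 mol
Divide by the smallest (0.069328 mol): C 3.000, H 2.333, O 1.000
Multiplying each by 3 gives whole numbers: C 9.00, H 7.00, O 3.00
Empirical formula: C9H7O3
Empirical-formula mass = 163.15 g/mol; 326 ÷ 163.15 ≈ 2, so the molecular formula is C18H14O6.

C18H14O6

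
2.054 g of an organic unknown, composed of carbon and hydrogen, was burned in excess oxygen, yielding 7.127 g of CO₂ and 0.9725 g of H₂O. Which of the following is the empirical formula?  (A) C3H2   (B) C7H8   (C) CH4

(A) C3H2

mol C = 7.127 g CO₂ ÷ 44.009 g/mol = 0.16194 mol
mol H = 2 × 0.9725 g H₂O ÷ 18.015 g/mol = 0.10797 mol
Divide by the smallest (0.10797 mol): C 1.500, H 1.000
Multiplying each by 2 gives whole numbers: C 3.00, H 2.00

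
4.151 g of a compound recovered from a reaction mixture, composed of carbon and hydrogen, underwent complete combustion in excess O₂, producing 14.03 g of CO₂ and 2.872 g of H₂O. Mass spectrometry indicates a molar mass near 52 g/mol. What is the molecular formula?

C4H4

mol C = 14.03 g CO₂ ÷ 44.009 g/mol = 0.31880 mol
mol H = 2 × 2.872 g H₂O ÷ 18.015 g/mol = 0.31885 mol
Divide by the smallest (0.31880 mol): C 1.000, H 1.000
Empirical formula: CH
Empirical-formula mass = 13.02 g/mol; 52 ÷ 13.02 ≈ 4, so the molecular formula is C4H4.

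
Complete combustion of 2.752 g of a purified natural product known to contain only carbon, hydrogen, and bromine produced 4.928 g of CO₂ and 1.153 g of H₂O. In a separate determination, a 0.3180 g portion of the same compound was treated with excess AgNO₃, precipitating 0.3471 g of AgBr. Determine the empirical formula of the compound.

mol C = 4.928 g CO₂ ÷ 44.009 g/mol = 0.11198 mol
mol H = 2 × 1.153 g H₂O ÷ 18.015 g/mol = 0.12800 mol
From the AgBr data: mol Br per gram of compound = (0.3471 ÷ 187.772) ÷ 0.3180 = 0.0058130 mol/g, so in the 2.752 g combustion sample mol Br = 0.015997 mol
Divide by the smallest (0.015997 mol): C 7.000, H 8.002, Br 1.000

C7H8Br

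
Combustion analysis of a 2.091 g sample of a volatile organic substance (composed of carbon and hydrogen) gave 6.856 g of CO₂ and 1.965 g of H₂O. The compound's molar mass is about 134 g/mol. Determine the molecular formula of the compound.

mol C = 6.856 g CO₂ ÷ 44.009 g/mol = 0.15579 mol
mol H = 2 × 1.965 g H₂O ÷ 18.015 g/mol = 0.21815 mol
Divide by the smallest (0.15579 mol): C 1.000, H 1.400
Multiplying each by 5 gives whole numbers: C 5.00, H 7.00
Empirical formula: C5H7
Empirical-formula mass = 67.11 g/mol; 134 ÷ 67.11 ≈ 2, so the molecular formula is C10H14.

C10H14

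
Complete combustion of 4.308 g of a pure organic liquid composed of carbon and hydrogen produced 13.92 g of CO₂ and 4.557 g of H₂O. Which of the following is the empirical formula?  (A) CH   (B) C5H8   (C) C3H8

mol C = 13.92 g CO₂ ÷ 44.009 g/mol = 0.31630 mol
mol H = 2 × 4.557 g H₂O ÷ 18.015 g/mol = 0.50591 mol
Divide by the smallest (0.31630 mol): C 1.000, H 1.599
Multiplying each by 5 gives whole numbers: C 5.00, H 8.00

(B) C5H8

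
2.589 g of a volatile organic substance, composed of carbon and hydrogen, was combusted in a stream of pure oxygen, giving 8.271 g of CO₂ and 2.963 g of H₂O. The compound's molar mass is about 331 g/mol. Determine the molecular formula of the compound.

C24H42

mol C = 8.271 g CO₂ ÷ 44.009 g/mol = 0.18794 mol
mol H = 2 × 2.963 g H₂O ÷ 18.015 g/mol = 0.32895 mol
Divide by the smallest (0.18794 mol): C 1.000, H 1.750
Multiplying each by 4 gives whole numbers: C 4.00, H 7.00
Empirical formula: C4H7
Empirical-formula mass = 55.10 g/mol; 331 ÷ 55.10 ≈ 6, so the molecular formula is C24H42.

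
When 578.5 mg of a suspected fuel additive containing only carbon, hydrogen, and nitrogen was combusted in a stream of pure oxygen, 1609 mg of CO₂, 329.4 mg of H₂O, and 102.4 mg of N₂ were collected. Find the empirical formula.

mol C = 1.609 g CO₂ ÷ 44.009 g/mol = 0.036561 mol
mol H = 2 × 0.3294 g H₂O ÷ 18.015 g/mol = 0.036570 mol
mol N = 2 × 0.1024 g N₂ ÷ 28.014 g/mol = 0.0073106 mol
Divide by the smallest (0.0073106 mol): C 5.001, H 5.002, N 1.000

C5H5N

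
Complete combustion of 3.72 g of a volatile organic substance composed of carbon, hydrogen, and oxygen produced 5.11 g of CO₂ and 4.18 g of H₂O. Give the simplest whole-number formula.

CH4O

mol C = 5.11 g CO₂ ÷ 44.009 g/mol = 0.1161 mol
mol H = 2 × 4.18 g H₂O ÷ 18.015 g/mol = 0.4641 mol
mass O = 3.72 − (1.395 + 0.4678) = 1.858 g → mol O = 1.858 ÷ 15.999 = 0.1161 mol
Divide by the smallest (0.1161 mol): C 1.000, H 3.997, O 1.000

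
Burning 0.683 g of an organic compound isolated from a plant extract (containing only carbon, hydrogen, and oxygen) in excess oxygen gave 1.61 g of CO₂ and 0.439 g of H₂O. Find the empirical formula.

mol C = 1.61 g CO₂ ÷ 44.009 g/mol = 0.03658 mol
mol H = 2 × 0.439 g H₂O ÷ 18.015 g/mol = 0.04874 mol
mass O = 0.683 − (0.4394 + 0.04913) = 0.1945 g → mol O = 0.1945 ÷ 15.999 = 0.01216 mol
Divide by the smallest (0.01216 mol): C 3.010, H 4.010, O 1.000

C3H4O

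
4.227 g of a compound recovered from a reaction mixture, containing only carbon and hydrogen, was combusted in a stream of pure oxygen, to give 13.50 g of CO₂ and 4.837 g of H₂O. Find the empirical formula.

mol C = 13.50 g CO₂ ÷ 44.009 g/mol = 0.30676 mol
mol H = 2 × 4.837 g H₂O ÷ 18.015 g/mol = 0.53700 mol
Divide by the smallest (0.30676 mol): C 1.000, H 1.751
Multiplying each by 4 gives whole numbers: C 4.00, H 7.00

C4H7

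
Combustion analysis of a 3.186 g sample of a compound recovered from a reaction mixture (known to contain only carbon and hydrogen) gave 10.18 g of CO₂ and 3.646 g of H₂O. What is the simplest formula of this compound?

mol C = 10.18 g CO₂ ÷ 44.009 g/mol = 0.23132 mol
mol H = 2 × 3.646 g H₂O ÷ 18.015 g/mol = 0.40477 mol
Divide by the smallest (0.23132 mol): C 1.000, H 1.750
Multiplying each by 4 gives whole numbers: C 4.00, H 7.00

C4H7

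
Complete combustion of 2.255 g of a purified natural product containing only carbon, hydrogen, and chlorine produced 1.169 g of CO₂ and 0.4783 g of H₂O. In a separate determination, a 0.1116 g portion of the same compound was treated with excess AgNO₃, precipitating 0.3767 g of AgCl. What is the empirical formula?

mol C = 1.169 g CO₂ ÷ 44.009 g/mol = 0.026563 mol
mol H = 2 × 0.4783 g H₂O ÷ 18.015 g/mol = 0.053100 mol
From the AgCl data: mol Cl per gram of compound = (0.3767 ÷ 143.318) ÷ 0.1116 = 0.023552 mol/g, so in the 2.255 g combustion sample mol Cl = 0.053110 mol
Divide by the smallest (0.026563 mol): C 1.000, H 1.999, Cl 1.999

CH2Cl2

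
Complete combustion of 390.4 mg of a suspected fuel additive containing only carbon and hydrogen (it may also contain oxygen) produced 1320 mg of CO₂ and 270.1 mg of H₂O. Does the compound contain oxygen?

no

mol C = 1.320 g CO₂ ÷ 44.009 g/mol = 0.029994 mol
mol H = 2 × 0.2701 g H₂O ÷ 18.015 g/mol = 0.029986 mol
C and H together account for 0.39048 g — essentially the entire 0.3904 g sample — so the compound contains no oxygen.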